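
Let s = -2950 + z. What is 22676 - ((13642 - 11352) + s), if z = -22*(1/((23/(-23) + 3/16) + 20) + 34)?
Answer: 7394140/307 ≈ 24085.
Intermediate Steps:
z = -229988/307 (z = -22*(1/((23*(-1/23) + 3*(1/16)) + 20) + 34) = -22*(1/((-1 + 3/16) + 20) + 34) = -22*(1/(-13/16 + 20) + 34) = -22*(1/(307/16) + 34) = -22*(16/307 + 34) = -22*10454/307 = -229988/307 ≈ -749.15)
s = -1135638/307 (s = -2950 - 229988/307 = -1135638/307 ≈ -3699.1)
22676 - ((13642 - 11352) + s) = 22676 - ((13642 - 11352) - 1135638/307) = 22676 - (2290 - 1135638/307) = 22676 - 1*(-432608/307) = 22676 + 432608/307 = 7394140/307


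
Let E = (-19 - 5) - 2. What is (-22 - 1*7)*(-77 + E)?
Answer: 2987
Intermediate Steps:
E = -26 (E = -24 - 2 = -26)
(-22 - 1*7)*(-77 + E) = (-22 - 1*7)*(-77 - 26) = (-22 - 7)*(-103) = -29*(-103) = 2987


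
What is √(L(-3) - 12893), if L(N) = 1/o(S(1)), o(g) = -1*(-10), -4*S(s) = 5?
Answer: I*√1289290/10 ≈ 113.55*I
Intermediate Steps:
S(s) = -5/4 (S(s) = -¼*5 = -5/4)
o(g) = 10
L(N) = ⅒ (L(N) = 1/10 = ⅒)
√(L(-3) - 12893) = √(⅒ - 12893) = √(-128929/10) = I*√1289290/10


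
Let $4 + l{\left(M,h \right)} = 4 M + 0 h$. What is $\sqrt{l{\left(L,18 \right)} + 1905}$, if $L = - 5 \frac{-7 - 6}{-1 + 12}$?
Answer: $\frac{\sqrt{232881}}{11} \approx 43.871$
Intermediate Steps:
$L = \frac{65}{11}$ ($L = - 5 \left(- \frac{13}{11}\right) = - 5 \left(\left(-13\right) \frac{1}{11}\right) = \left(-5\right) \left(- \frac{13}{11}\right) = \frac{65}{11} \approx 5.9091$)
$l{\left(M,h \right)} = -4 + 4 M$ ($l{\left(M,h \right)} = -4 + \left(4 M + 0 h\right) = -4 + \left(4 M + 0\right) = -4 + 4 M$)
$\sqrt{l{\left(L,18 \right)} + 1905} = \sqrt{\left(-4 + 4 \cdot \frac{65}{11}\right) + 1905} = \sqrt{\left(-4 + \frac{260}{11}\right) + 1905} = \sqrt{\frac{216}{11} + 1905} = \sqrt{\frac{21171}{11}} = \frac{\sqrt{232881}}{11}$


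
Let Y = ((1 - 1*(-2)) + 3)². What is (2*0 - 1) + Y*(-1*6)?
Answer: -217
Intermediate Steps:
Y = 36 (Y = ((1 + 2) + 3)² = (3 + 3)² = 6² = 36)
(2*0 - 1) + Y*(-1*6) = (2*0 - 1) + 36*(-1*6) = (0 - 1) + 36*(-6) = -1 - 216 = -217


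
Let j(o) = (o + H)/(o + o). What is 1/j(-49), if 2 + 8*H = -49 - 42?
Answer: 784/485 ≈ 1.6165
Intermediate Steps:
H = -93/8 (H = -1/4 + (-49 - 42)/8 = -1/4 + (1/8)*(-91) = -1/4 - 91/8 = -93/8 ≈ -11.625)
j(o) = (-93/8 + o)/(2*o) (j(o) = (o - 93/8)/(o + o) = (-93/8 + o)/((2*o)) = (-93/8 + o)*(1/(2*o)) = (-93/8 + o)/(2*o))
1/j(-49) = 1/((1/16)*(-93 + 8*(-49))/(-49)) = 1/((1/16)*(-1/49)*(-93 - 392)) = 1/((1/16)*(-1/49)*(-485)) = 1/(485/784) = 784/485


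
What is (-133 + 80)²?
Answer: 2809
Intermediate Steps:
(-133 + 80)² = (-53)² = 2809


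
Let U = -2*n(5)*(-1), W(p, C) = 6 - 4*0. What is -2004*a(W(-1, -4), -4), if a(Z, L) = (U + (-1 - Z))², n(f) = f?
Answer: -18036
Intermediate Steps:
W(p, C) = 6 (W(p, C) = 6 + 0 = 6)
U = 10 (U = -2*5*(-1) = -10*(-1) = 10)
a(Z, L) = (9 - Z)² (a(Z, L) = (10 + (-1 - Z))² = (9 - Z)²)
-2004*a(W(-1, -4), -4) = -2004*(-9 + 6)² = -2004*(-3)² = -2004*9 = -18036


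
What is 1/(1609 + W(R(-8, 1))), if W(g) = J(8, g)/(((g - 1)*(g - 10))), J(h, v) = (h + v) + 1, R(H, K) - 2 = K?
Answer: 7/11257 ≈ 0.00062184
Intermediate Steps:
R(H, K) = 2 + K
J(h, v) = 1 + h + v
W(g) = (9 + g)/((-1 + g)*(-10 + g)) (W(g) = (1 + 8 + g)/(((g - 1)*(g - 10))) = (9 + g)/(((-1 + g)*(-10 + g))) = (9 + g)*(1/((-1 + g)*(-10 + g))) = (9 + g)/((-1 + g)*(-10 + g)))
1/(1609 + W(R(-8, 1))) = 1/(1609 + (9 + (2 + 1))/(10 + (2 + 1)**2 - 11*(2 + 1))) = 1/(1609 + (9 + 3)/(10 + 3**2 - 11*3)) = 1/(1609 + 12/(10 + 9 - 33)) = 1/(1609 + 12/(-14)) = 1/(1609 - 1/14*12) = 1/(1609 - 6/7) = 1/(11257/7) = 7/11257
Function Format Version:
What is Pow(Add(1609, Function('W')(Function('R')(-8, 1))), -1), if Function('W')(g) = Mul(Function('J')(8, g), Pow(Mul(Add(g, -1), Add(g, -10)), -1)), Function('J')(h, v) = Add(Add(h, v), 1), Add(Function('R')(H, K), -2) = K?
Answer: Rational(7, 11257) ≈ 0.00062184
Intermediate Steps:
Function('R')(H, K) = Add(2, K)
Function('J')(h, v) = Add(1, h, v)
Function('W')(g) = Mul(Pow(Add(-1, g), -1), Pow(Add(-10, g), -1), Add(9, g)) (Function('W')(g) = Mul(Add(1, 8, g), Pow(Mul(Add(g, -1), Add(g, -10)), -1)) = Mul(Add(9, g), Pow(Mul(Add(-1, g), Add(-10, g)), -1)) = Mul(Add(9, g), Mul(Pow(Add(-1, g), -1), Pow(Add(-10, g), -1))) = Mul(Pow(Add(-1, g), -1), Pow(Add(-10, g), -1), Add(9, g)))
Pow(Add(1609, Function('W')(Function('R')(-8, 1))), -1) = Pow(Add(1609, Mul(Pow(Add(10, Pow(Add(2, 1), 2), Mul(-11, Add(2, 1))), -1), Add(9, Add(2, 1)))), -1) = Pow(Add(1609, Mul(Pow(Add(10, Pow(3, 2), Mul(-11, 3)), -1), Add(9, 3))), -1) = Pow(Add(1609, Mul(Pow(Add(10, 9, -33), -1), 12)), -1) = Pow(Add(1609, Mul(Pow(-14, -1), 12)), -1) = Pow(Add(1609, Mul(Rational(-1, 14), 12)), -1) = Pow(Add(1609, Rational(-6, 7)), -1) = Pow(Rational(11257, 7), -1) = Rational(7, 11257)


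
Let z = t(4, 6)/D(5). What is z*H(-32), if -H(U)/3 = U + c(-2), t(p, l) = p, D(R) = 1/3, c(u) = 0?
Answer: 1152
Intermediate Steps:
D(R) = 1/3
H(U) = -3*U (H(U) = -3*(U + 0) = -3*U)
z = 12 (z = 4/(1/3) = 4*3 = 12)
z*H(-32) = 12*(-3*(-32)) = 12*96 = 1152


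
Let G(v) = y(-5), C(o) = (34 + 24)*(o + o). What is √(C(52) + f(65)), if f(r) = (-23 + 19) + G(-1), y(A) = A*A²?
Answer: √5903 ≈ 76.831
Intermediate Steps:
y(A) = A³
C(o) = 116*o (C(o) = 58*(2*o) = 116*o)
G(v) = -125 (G(v) = (-5)³ = -125)
f(r) = -129 (f(r) = (-23 + 19) - 125 = -4 - 125 = -129)
√(C(52) + f(65)) = √(116*52 - 129) = √(6032 - 129) = √5903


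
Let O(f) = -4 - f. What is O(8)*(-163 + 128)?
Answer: 420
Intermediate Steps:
O(8)*(-163 + 128) = (-4 - 1*8)*(-163 + 128) = (-4 - 8)*(-35) = -12*(-35) = 420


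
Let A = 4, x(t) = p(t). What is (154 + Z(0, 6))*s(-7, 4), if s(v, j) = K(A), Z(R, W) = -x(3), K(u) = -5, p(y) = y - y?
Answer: -770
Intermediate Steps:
p(y) = 0
x(t) = 0
Z(R, W) = 0 (Z(R, W) = -1*0 = 0)
s(v, j) = -5
(154 + Z(0, 6))*s(-7, 4) = (154 + 0)*(-5) = 154*(-5) = -770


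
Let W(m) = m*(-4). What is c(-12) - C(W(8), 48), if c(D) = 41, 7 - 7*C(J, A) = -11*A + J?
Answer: -40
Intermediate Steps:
W(m) = -4*m
C(J, A) = 1 - J/7 + 11*A/7 (C(J, A) = 1 - (-11*A + J)/7 = 1 - (J - 11*A)/7 = 1 + (-J/7 + 11*A/7) = 1 - J/7 + 11*A/7)
c(-12) - C(W(8), 48) = 41 - (1 - (-4)*8/7 + (11/7)*48) = 41 - (1 - ⅐*(-32) + 528/7) = 41 - (1 + 32/7 + 528/7) = 41 - 1*81 = 41 - 81 = -40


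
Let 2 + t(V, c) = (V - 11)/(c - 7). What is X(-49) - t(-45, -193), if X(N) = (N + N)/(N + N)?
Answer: 68/25 ≈ 2.7200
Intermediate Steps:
t(V, c) = -2 + (-11 + V)/(-7 + c) (t(V, c) = -2 + (V - 11)/(c - 7) = -2 + (-11 + V)/(-7 + c))
X(N) = 1 (X(N) = (2*N)/((2*N)) = (2*N)*(1/(2*N)) = 1)
X(-49) - t(-45, -193) = 1 - (3 - 45 - 2*(-193))/(-7 - 193) = 1 - (3 - 45 + 386)/(-200) = 1 - (-1)*344/200 = 1 - 1*(-43/25) = 1 + 43/25 = 68/25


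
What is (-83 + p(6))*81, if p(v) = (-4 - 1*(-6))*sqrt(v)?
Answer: -6723 + 162*sqrt(6) ≈ -6326.2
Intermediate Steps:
p(v) = 2*sqrt(v) (p(v) = (-4 + 6)*sqrt(v) = 2*sqrt(v))
(-83 + p(6))*81 = (-83 + 2*sqrt(6))*81 = -6723 + 162*sqrt(6)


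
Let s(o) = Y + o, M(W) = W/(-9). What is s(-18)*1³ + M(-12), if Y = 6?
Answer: -32/3 ≈ -10.667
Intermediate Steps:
M(W) = -W/9 (M(W) = W*(-⅑) = -W/9)
s(o) = 6 + o
s(-18)*1³ + M(-12) = (6 - 18)*1³ - ⅑*(-12) = -12*1 + 4/3 = -12 + 4/3 = -32/3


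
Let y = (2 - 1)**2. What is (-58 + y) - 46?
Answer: -103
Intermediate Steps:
y = 1 (y = 1**2 = 1)
(-58 + y) - 46 = (-58 + 1) - 46 = -57 - 46 = -103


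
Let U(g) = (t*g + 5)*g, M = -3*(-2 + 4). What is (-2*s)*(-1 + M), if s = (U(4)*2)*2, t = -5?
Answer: -3360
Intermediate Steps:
M = -6 (M = -3*2 = -6)
U(g) = g*(5 - 5*g) (U(g) = (-5*g + 5)*g = (5 - 5*g)*g = g*(5 - 5*g))
s = -240 (s = ((5*4*(1 - 1*4))*2)*2 = ((5*4*(1 - 4))*2)*2 = ((5*4*(-3))*2)*2 = -60*2*2 = -120*2 = -240)
(-2*s)*(-1 + M) = (-2*(-240))*(-1 - 6) = 480*(-7) = -3360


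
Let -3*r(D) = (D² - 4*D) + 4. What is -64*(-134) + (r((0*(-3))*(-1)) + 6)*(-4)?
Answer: 25672/3 ≈ 8557.3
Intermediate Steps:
r(D) = -4/3 - D²/3 + 4*D/3 (r(D) = -((D² - 4*D) + 4)/3 = -(4 + D² - 4*D)/3 = -4/3 - D²/3 + 4*D/3)
-64*(-134) + (r((0*(-3))*(-1)) + 6)*(-4) = -64*(-134) + ((-4/3 - ((0*(-3))*(-1))²/3 + 4*((0*(-3))*(-1))/3) + 6)*(-4) = 8576 + ((-4/3 - (0*(-1))²/3 + 4*(0*(-1))/3) + 6)*(-4) = 8576 + ((-4/3 - ⅓*0² + (4/3)*0) + 6)*(-4) = 8576 + ((-4/3 - ⅓*0 + 0) + 6)*(-4) = 8576 + ((-4/3 + 0 + 0) + 6)*(-4) = 8576 + (-4/3 + 6)*(-4) = 8576 + (14/3)*(-4) = 8576 - 56/3 = 25672/3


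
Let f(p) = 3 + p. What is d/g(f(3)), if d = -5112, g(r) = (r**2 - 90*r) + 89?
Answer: 5112/415 ≈ 12.318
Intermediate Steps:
g(r) = 89 + r**2 - 90*r
d/g(f(3)) = -5112/(89 + (3 + 3)**2 - 90*(3 + 3)) = -5112/(89 + 6**2 - 90*6) = -5112/(89 + 36 - 540) = -5112/(-415) = -5112*(-1/415) = 5112/415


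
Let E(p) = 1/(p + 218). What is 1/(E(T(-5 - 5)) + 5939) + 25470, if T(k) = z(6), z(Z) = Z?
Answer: 33883683614/1330337 ≈ 25470.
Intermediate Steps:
T(k) = 6
E(p) = 1/(218 + p)
1/(E(T(-5 - 5)) + 5939) + 25470 = 1/(1/(218 + 6) + 5939) + 25470 = 1/(1/224 + 5939) + 25470 = 1/(1330337/224) + 25470 = 224/1330337 + 25470 = 33883683614/1330337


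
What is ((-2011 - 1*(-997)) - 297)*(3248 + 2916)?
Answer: -8081004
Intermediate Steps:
((-2011 - 1*(-997)) - 297)*(3248 + 2916) = ((-2011 + 997) - 297)*6164 = (-1014 - 297)*6164 = -1311*6164 = -8081004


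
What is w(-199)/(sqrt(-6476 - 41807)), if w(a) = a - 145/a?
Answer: 39456*I*sqrt(48283)/9608317 ≈ 0.90232*I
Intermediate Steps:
w(a) = a - 145/a
w(-199)/(sqrt(-6476 - 41807)) = (-199 - 145/(-199))/(sqrt(-6476 - 41807)) = (-199 - 145*(-1/199))/(sqrt(-48283)) = (-199 + 145/199)/((I*sqrt(48283))) = -(-39456)*I*sqrt(48283)/9608317 = 39456*I*sqrt(48283)/9608317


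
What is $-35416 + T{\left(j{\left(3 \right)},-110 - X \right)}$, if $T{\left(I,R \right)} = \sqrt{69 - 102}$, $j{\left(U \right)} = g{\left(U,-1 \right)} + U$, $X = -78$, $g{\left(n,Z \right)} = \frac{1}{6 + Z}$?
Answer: $-35416 + i \sqrt{33} \approx -35416.0 + 5.7446 i$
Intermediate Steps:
$j{\left(U \right)} = \frac{1}{5} + U$ ($j{\left(U \right)} = \frac{1}{6 - 1} + U = \frac{1}{5} + U$)
$T{\left(I,R \right)} = i \sqrt{33}$ ($T{\left(I,R \right)} = \sqrt{-33} = i \sqrt{33}$)
$-35416 + T{\left(j{\left(3 \right)},-110 - X \right)} = -35416 + i \sqrt{33}$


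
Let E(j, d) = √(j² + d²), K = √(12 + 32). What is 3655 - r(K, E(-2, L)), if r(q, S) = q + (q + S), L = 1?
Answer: 3655 - √5 - 4*√11 ≈ 3639.5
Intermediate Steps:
K = 2*√11 (K = √44 = 2*√11 ≈ 6.6332)
E(j, d) = √(d² + j²)
r(q, S) = S + 2*q (r(q, S) = q + (S + q) = S + 2*q)
3655 - r(K, E(-2, L)) = 3655 - (√(1² + (-2)²) + 2*(2*√11)) = 3655 - (√(1 + 4) + 4*√11) = 3655 - (√5 + 4*√11) = 3655 + (-√5 - 4*√11) = 3655 - √5 - 4*√11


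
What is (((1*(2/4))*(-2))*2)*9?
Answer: -18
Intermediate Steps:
(((1*(2/4))*(-2))*2)*9 = (((1*(2*(¼)))*(-2))*2)*9 = (((1*(½))*(-2))*2)*9 = (((½)*(-2))*2)*9 = -1*2*9 = -2*9 = -18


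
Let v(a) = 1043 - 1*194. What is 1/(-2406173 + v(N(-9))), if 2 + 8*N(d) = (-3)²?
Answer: -1/2405324 ≈ -4.1574e-7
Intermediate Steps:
N(d) = 7/8 (N(d) = -¼ + (⅛)*(-3)² = -¼ + (⅛)*9 = -¼ + 9/8 = 7/8)
v(a) = 849 (v(a) = 1043 - 194 = 849)
1/(-2406173 + v(N(-9))) = 1/(-2406173 + 849) = 1/(-2405324) = -1/2405324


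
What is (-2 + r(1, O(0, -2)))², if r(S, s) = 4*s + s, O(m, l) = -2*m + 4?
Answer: 324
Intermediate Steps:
O(m, l) = 4 - 2*m
r(S, s) = 5*s
(-2 + r(1, O(0, -2)))² = (-2 + 5*(4 - 2*0))² = (-2 + 5*(4 + 0))² = (-2 + 5*4)² = (-2 + 20)² = 18² = 324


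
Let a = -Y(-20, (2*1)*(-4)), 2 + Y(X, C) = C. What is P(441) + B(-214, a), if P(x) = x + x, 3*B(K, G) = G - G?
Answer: 882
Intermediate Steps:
Y(X, C) = -2 + C
a = 10 (a = -(-2 + (2*1)*(-4)) = -(-2 + 2*(-4)) = -(-2 - 8) = -1*(-10) = 10)
B(K, G) = 0 (B(K, G) = (G - G)/3 = (⅓)*0 = 0)
P(x) = 2*x
P(441) + B(-214, a) = 2*441 + 0 = 882 + 0 = 882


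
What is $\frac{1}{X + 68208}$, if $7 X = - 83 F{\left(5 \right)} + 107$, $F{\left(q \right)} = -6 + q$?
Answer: $\frac{7}{477646} \approx 1.4655 \cdot 10^{-5}$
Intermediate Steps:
$X = \frac{190}{7}$ ($X = \frac{- 83 \left(-6 + 5\right) + 107}{7} = \frac{\left(-83\right) \left(-1\right) + 107}{7} = \frac{83 + 107}{7} = \frac{1}{7} \cdot 190 = \frac{190}{7} \approx 27.143$)
$\frac{1}{X + 68208} = \frac{1}{\frac{190}{7} + 68208} = \frac{1}{\frac{477646}{7}} = \frac{7}{477646}$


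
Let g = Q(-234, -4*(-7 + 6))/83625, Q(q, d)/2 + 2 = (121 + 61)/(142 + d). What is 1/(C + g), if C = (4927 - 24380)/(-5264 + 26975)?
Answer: -8835834225/7917043889 ≈ -1.1161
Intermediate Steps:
Q(q, d) = -4 + 364/(142 + d) (Q(q, d) = -4 + 2*((121 + 61)/(142 + d)) = -4 + 2*(182/(142 + d)) = -4 + 364/(142 + d))
C = -19453/21711 ≈ -0.89600
g = -22/1220925 (g = (4*(-51 - (-4)*(-7 + 6))/(142 - 4*(-7 + 6)))/83625 = (4*(-51 - (-4)*(-1))/(142 - 4*(-1)))*(1/83625) = (4*(-51 - 1*4)/(142 + 4))*(1/83625) = (4*(-51 - 4)/146)*(1/83625) = (4*(1/146)*(-55))*(1/83625) = -110/73*1/83625 = -22/1220925 ≈ -1.8019e-5)
1/(C + g) = 1/(-19453/21711 - 22/1220925) = 1/(-7917043889/8835834225) = -8835834225/7917043889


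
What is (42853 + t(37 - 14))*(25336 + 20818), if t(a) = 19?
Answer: 1978714288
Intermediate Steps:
(42853 + t(37 - 14))*(25336 + 20818) = (42853 + 19)*(25336 + 20818) = 42872*46154 = 1978714288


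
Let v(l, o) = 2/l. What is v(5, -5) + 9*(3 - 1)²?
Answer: 182/5 ≈ 36.400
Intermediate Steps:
v(5, -5) + 9*(3 - 1)² = 2/5 + 9*(3 - 1)² = 2*(⅕) + 9*2² = ⅖ + 9*4 = ⅖ + 36 = 182/5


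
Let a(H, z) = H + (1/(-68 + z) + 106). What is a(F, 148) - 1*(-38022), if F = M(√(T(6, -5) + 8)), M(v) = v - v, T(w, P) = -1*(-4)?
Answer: 3050241/80 ≈ 38128.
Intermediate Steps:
T(w, P) = 4
M(v) = 0
F = 0
a(H, z) = 106 + H + 1/(-68 + z) (a(H, z) = H + (106 + 1/(-68 + z)) = 106 + H + 1/(-68 + z))
a(F, 148) - 1*(-38022) = (-7207 - 68*0 + 106*148 + 0*148)/(-68 + 148) - 1*(-38022) = (-7207 + 0 + 15688 + 0)/80 + 38022 = (1/80)*8481 + 38022 = 8481/80 + 38022 = 3050241/80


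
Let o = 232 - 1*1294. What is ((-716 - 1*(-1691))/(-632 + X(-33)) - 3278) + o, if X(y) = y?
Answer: -577415/133 ≈ -4341.5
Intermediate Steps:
o = -1062 (o = 232 - 1294 = -1062)
((-716 - 1*(-1691))/(-632 + X(-33)) - 3278) + o = ((-716 - 1*(-1691))/(-632 - 33) - 3278) - 1062 = ((-716 + 1691)/(-665) - 3278) - 1062 = (975*(-1/665) - 3278) - 1062 = (-195/133 - 3278) - 1062 = -436169/133 - 1062 = -577415/133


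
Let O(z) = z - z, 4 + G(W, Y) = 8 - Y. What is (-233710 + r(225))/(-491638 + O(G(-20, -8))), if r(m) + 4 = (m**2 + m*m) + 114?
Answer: 66175/245819 ≈ 0.26920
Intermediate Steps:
G(W, Y) = 4 - Y (G(W, Y) = -4 + (8 - Y) = 4 - Y)
O(z) = 0
r(m) = 110 + 2*m**2 (r(m) = -4 + ((m**2 + m*m) + 114) = -4 + ((m**2 + m**2) + 114) = -4 + (2*m**2 + 114) = -4 + (114 + 2*m**2) = 110 + 2*m**2)
(-233710 + r(225))/(-491638 + O(G(-20, -8))) = (-233710 + (110 + 2*225**2))/(-491638 + 0) = (-233710 + (110 + 2*50625))/(-491638) = (-233710 + (110 + 101250))*(-1/491638) = (-233710 + 101360)*(-1/491638) = -132350*(-1/491638) = 66175/245819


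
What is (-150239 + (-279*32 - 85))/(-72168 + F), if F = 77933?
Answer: -159252/5765 ≈ -27.624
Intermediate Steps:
(-150239 + (-279*32 - 85))/(-72168 + F) = (-150239 + (-279*32 - 85))/(-72168 + 77933) = (-150239 + (-8928 - 85))/5765 = (-150239 - 9013)*(1/5765) = -159252*1/5765 = -159252/5765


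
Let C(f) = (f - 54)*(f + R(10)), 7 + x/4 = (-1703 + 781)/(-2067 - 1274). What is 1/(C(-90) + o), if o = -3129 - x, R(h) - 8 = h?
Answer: 3341/24275359 ≈ 0.00013763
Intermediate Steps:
R(h) = 8 + h
x = -89860/3341 (x = -28 + 4*((-1703 + 781)/(-2067 - 1274)) = -28 + 4*(-922/(-3341)) = -28 + 4*(-922*(-1/3341)) = -28 + 4*(922/3341) = -28 + 3688/3341 = -89860/3341 ≈ -26.896)
C(f) = (-54 + f)*(18 + f) (C(f) = (f - 54)*(f + (8 + 10)) = (-54 + f)*(f + 18) = (-54 + f)*(18 + f))
o = -10364129/3341 (o = -3129 - 1*(-89860/3341) = -3129 + 89860/3341 = -10364129/3341 ≈ -3102.1)
1/(C(-90) + o) = 1/((-972 + (-90)² - 36*(-90)) - 10364129/3341) = 1/((-972 + 8100 + 3240) - 10364129/3341) = 1/(10368 - 10364129/3341) = 1/(24275359/3341) = 3341/24275359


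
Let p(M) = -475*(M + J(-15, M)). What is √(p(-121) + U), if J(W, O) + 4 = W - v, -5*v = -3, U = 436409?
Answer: √503194 ≈ 709.36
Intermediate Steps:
v = ⅗ (v = -⅕*(-3) = ⅗ ≈ 0.60000)
J(W, O) = -23/5 + W (J(W, O) = -4 + (W - 1*⅗) = -4 + (W - ⅗) = -4 + (-⅗ + W) = -23/5 + W)
p(M) = 9310 - 475*M (p(M) = -475*(M + (-23/5 - 15)) = -475*(M - 98/5) = -475*(-98/5 + M) = 9310 - 475*M)
√(p(-121) + U) = √((9310 - 475*(-121)) + 436409) = √((9310 + 57475) + 436409) = √(66785 + 436409) = √503194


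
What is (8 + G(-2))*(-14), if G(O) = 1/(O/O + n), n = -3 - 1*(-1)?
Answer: -98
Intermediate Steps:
n = -2 (n = -3 + 1 = -2)
G(O) = -1 (G(O) = 1/(O/O - 2) = 1/(1 - 2) = 1/(-1) = -1)
(8 + G(-2))*(-14) = (8 - 1)*(-14) = 7*(-14) = -98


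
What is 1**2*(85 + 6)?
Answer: 91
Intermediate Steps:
1**2*(85 + 6) = 1*91 = 91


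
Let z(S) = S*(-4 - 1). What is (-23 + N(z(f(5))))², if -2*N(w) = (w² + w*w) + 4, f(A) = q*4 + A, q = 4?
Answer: 122102500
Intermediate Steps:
f(A) = 16 + A (f(A) = 4*4 + A = 16 + A)
z(S) = -5*S (z(S) = S*(-5) = -5*S)
N(w) = -2 - w² (N(w) = -((w² + w*w) + 4)/2 = -((w² + w²) + 4)/2 = -(2*w² + 4)/2 = -(4 + 2*w²)/2 = -2 - w²)
(-23 + N(z(f(5))))² = (-23 + (-2 - (-5*(16 + 5))²))² = (-23 + (-2 - (-5*21)²))² = (-23 + (-2 - 1*(-105)²))² = (-23 + (-2 - 1*11025))² = (-23 + (-2 - 11025))² = (-23 - 11027)² = (-11050)² = 122102500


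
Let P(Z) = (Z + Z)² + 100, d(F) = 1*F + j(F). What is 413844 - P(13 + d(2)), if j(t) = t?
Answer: 412588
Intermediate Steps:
d(F) = 2*F (d(F) = 1*F + F = F + F = 2*F)
P(Z) = 100 + 4*Z² (P(Z) = (2*Z)² + 100 = 4*Z² + 100 = 100 + 4*Z²)
413844 - P(13 + d(2)) = 413844 - (100 + 4*(13 + 2*2)²) = 413844 - (100 + 4*(13 + 4)²) = 413844 - (100 + 4*17²) = 413844 - (100 + 4*289) = 413844 - (100 + 1156) = 413844 - 1*1256 = 413844 - 1256 = 412588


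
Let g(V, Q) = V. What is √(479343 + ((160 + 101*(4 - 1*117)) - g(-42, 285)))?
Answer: 2*√117033 ≈ 684.20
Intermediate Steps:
√(479343 + ((160 + 101*(4 - 1*117)) - g(-42, 285))) = √(479343 + ((160 + 101*(4 - 1*117)) - 1*(-42))) = √(479343 + ((160 + 101*(4 - 117)) + 42)) = √(479343 + ((160 + 101*(-113)) + 42)) = √(479343 + ((160 - 11413) + 42)) = √(479343 + (-11253 + 42)) = √(479343 - 11211) = √468132 = 2*√117033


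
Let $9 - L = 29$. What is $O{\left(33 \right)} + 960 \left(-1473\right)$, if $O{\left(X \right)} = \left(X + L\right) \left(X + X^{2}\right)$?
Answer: $-1399494$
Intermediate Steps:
$L = -20$ ($L = 9 - 29 = -20$)
$O{\left(X \right)} = \left(-20 + X\right) \left(X + X^{2}\right)$ ($O{\left(X \right)} = \left(X - 20\right) \left(X + X^{2}\right) = \left(-20 + X\right) \left(X + X^{2}\right)$)
$O{\left(33 \right)} + 960 \left(-1473\right) = 33 \left(-20 + 33^{2} - 627\right) + 960 \left(-1473\right) = 33 \left(-20 + 1089 - 627\right) - 1414080 = 33 \cdot 442 - 1414080 = 14586 - 1414080 = -1399494$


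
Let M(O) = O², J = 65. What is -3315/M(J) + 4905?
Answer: 318774/65 ≈ 4904.2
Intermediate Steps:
-3315/M(J) + 4905 = -3315/(65²) + 4905 = -3315/4225 + 4905 = -3315*1/4225 + 4905 = -51/65 + 4905 = 318774/65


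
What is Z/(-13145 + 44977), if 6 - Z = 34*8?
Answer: -133/15916 ≈ -0.0083564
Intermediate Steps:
Z = -266 (Z = 6 - 34*8 = 6 - 1*272 = 6 - 272 = -266)
Z/(-13145 + 44977) = -266/(-13145 + 44977) = -266/31832 = -266*1/31832 = -133/15916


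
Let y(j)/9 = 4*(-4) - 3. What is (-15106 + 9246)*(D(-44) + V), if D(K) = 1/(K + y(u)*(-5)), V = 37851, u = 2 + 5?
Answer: -179885369320/811 ≈ -2.2181e+8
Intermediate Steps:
u = 7
y(j) = -171 (y(j) = 9*(4*(-4) - 3) = 9*(-16 - 3) = 9*(-19) = -171)
D(K) = 1/(855 + K) (D(K) = 1/(K - 171*(-5)) = 1/(K + 855) = 1/(855 + K))
(-15106 + 9246)*(D(-44) + V) = (-15106 + 9246)*(1/(855 - 44) + 37851) = -5860*(1/811 + 37851) = -5860*30697162/811 = -179885369320/811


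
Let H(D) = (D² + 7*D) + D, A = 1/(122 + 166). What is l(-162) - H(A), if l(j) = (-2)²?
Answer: 329471/82944 ≈ 3.9722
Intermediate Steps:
A = 1/288 ≈ 0.0034722
H(D) = D² + 8*D
l(j) = 4
l(-162) - H(A) = 4 - (8 + 1/288)/288 = 4 - 2305/(288*288) = 4 - 1*2305/82944 = 4 - 2305/82944 = 329471/82944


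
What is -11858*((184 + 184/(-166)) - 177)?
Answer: -5798562/83 ≈ -69862.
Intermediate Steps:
-11858*((184 + 184/(-166)) - 177) = -11858*((184 + 184*(-1/166)) - 177) = -11858*((184 - 92/83) - 177) = -11858*(15180/83 - 177) = -11858*489/83 = -5798562/83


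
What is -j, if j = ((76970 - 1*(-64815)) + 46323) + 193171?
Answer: -381279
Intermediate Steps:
j = 381279 (j = ((76970 + 64815) + 46323) + 193171 = (141785 + 46323) + 193171 = 188108 + 193171 = 381279)
-j = -1*381279 = -381279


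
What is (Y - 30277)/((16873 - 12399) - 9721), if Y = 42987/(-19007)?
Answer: 575517926/99729729 ≈ 5.7708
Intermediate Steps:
Y = -42987/19007 (Y = 42987*(-1/19007) = -42987/19007 ≈ -2.2616)
(Y - 30277)/((16873 - 12399) - 9721) = (-42987/19007 - 30277)/((16873 - 12399) - 9721) = -575517926/(19007*(4474 - 9721)) = -575517926/19007/(-5247) = -575517926/19007*(-1/5247) = 575517926/99729729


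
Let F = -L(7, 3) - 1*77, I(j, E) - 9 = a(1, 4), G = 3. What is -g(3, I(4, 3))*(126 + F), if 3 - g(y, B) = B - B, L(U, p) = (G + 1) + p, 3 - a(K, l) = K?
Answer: -126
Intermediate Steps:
a(K, l) = 3 - K
I(j, E) = 11 (I(j, E) = 9 + (3 - 1*1) = 9 + (3 - 1) = 9 + 2 = 11)
L(U, p) = 4 + p (L(U, p) = (3 + 1) + p = 4 + p)
g(y, B) = 3 (g(y, B) = 3 - (B - B) = 3 - 1*0 = 3 + 0 = 3)
F = -84 (F = -(4 + 3) - 1*77 = -1*7 - 77 = -7 - 77 = -84)
-g(3, I(4, 3))*(126 + F) = -3*(126 - 84) = -3*42 = -1*126 = -126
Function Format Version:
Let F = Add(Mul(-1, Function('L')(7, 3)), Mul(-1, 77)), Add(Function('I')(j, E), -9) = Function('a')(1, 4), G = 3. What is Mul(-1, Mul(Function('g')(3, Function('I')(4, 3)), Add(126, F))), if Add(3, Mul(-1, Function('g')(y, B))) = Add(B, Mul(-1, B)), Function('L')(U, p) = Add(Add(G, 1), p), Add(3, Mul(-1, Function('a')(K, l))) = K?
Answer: -126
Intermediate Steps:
Function('a')(K, l) = Add(3, Mul(-1, K))
Function('I')(j, E) = 11 (Function('I')(j, E) = Add(9, Add(3, Mul(-1, 1))) = Add(9, Add(3, -1)) = Add(9, 2) = 11)
Function('L')(U, p) = Add(4, p) (Function('L')(U, p) = Add(Add(3, 1), p) = Add(4, p))
Function('g')(y, B) = 3 (Function('g')(y, B) = Add(3, Mul(-1, Add(B, Mul(-1, B)))) = Add(3, Mul(-1, 0)) = Add(3, 0) = 3)
F = -84 (F = Add(Mul(-1, Add(4, 3)), Mul(-1, 77)) = Add(Mul(-1, 7), -77) = Add(-7, -77) = -84)
Mul(-1, Mul(Function('g')(3, Function('I')(4, 3)), Add(126, F))) = Mul(-1, Mul(3, Add(126, -84))) = Mul(-1, Mul(3, 42)) = Mul(-1, 126) = -126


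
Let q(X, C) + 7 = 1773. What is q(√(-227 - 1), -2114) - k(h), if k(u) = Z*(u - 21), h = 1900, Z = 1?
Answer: -113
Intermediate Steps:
q(X, C) = 1766 (q(X, C) = -7 + 1773 = 1766)
k(u) = -21 + u (k(u) = 1*(u - 21) = 1*(-21 + u) = -21 + u)
q(√(-227 - 1), -2114) - k(h) = 1766 - (-21 + 1900) = 1766 - 1*1879 = 1766 - 1879 = -113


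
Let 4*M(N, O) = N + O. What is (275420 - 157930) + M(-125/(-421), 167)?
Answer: 49480898/421 ≈ 1.1753e+5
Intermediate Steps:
M(N, O) = N/4 + O/4 (M(N, O) = (N + O)/4 = N/4 + O/4)
(275420 - 157930) + M(-125/(-421), 167) = (275420 - 157930) + ((-125/(-421))/4 + (1/4)*167) = 117490 + ((-125*(-1/421))/4 + 167/4) = 117490 + ((1/4)*(125/421) + 167/4) = 117490 + (125/1684 + 167/4) = 117490 + 17608/421 = 49480898/421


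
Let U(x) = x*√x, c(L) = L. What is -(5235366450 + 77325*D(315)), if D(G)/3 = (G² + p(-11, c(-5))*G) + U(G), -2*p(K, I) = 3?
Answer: -56286955275/2 - 219216375*√35 ≈ -2.9440e+10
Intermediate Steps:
U(x) = x^(3/2)
p(K, I) = -3/2 (p(K, I) = -½*3 = -3/2)
D(G) = 3*G² + 3*G^(3/2) - 9*G/2 (D(G) = 3*((G² - 3*G/2) + G^(3/2)) = 3*(G² + G^(3/2) - 3*G/2) = 3*G² + 3*G^(3/2) - 9*G/2)
-(5235366450 + 77325*D(315)) = -(56286955275/2 + 219216375*√35) = -77325*(727927/2 + 2835*√35) = -56286955275/2 - 219216375*√35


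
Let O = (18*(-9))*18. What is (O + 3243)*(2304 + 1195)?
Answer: 1144173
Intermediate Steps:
O = -2916 (O = -162*18 = -2916)
(O + 3243)*(2304 + 1195) = (-2916 + 3243)*(2304 + 1195) = 327*3499 = 1144173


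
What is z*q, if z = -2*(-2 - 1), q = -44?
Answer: -264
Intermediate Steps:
z = 6 (z = -2*(-3) = 6)
z*q = 6*(-44) = -264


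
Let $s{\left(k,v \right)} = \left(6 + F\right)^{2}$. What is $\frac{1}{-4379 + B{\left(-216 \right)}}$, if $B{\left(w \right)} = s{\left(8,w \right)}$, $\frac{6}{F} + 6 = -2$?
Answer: $- \frac{16}{69623} \approx -0.00022981$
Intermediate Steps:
$F = - \frac{3}{4}$ ($F = \frac{6}{-6 - 2} = \frac{6}{-8} = 6 \left(- \frac{1}{8}\right) = - \frac{3}{4} \approx -0.75$)
$s{\left(k,v \right)} = \frac{441}{16}$ ($s{\left(k,v \right)} = \left(6 - \frac{3}{4}\right)^{2} = \left(\frac{21}{4}\right)^{2} = \frac{441}{16}$)
$B{\left(w \right)} = \frac{441}{16}$
$\frac{1}{-4379 + B{\left(-216 \right)}} = \frac{1}{-4379 + \frac{441}{16}} = \frac{1}{- \frac{69623}{16}} = - \frac{16}{69623}$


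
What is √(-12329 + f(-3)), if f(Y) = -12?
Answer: I*√12341 ≈ 111.09*I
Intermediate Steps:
√(-12329 + f(-3)) = √(-12329 - 12) = √(-12341) = I*√12341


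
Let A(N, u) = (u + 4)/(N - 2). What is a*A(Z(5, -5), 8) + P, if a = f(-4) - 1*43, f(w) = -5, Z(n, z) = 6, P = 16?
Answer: -128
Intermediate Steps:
A(N, u) = (4 + u)/(-2 + N)
a = -48 (a = -5 - 1*43 = -5 - 43 = -48)
a*A(Z(5, -5), 8) + P = -48*(4 + 8)/(-2 + 6) + 16 = -48*12/4 + 16 = -12*12 + 16 = -48*3 + 16 = -144 + 16 = -128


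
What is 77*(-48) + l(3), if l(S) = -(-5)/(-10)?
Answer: -7393/2 ≈ -3696.5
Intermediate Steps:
l(S) = -1/2 (l(S) = -(-5)*(-1)/10 = -1*1/2 = -1/2)
77*(-48) + l(3) = 77*(-48) - 1/2 = -3696 - 1/2 = -7393/2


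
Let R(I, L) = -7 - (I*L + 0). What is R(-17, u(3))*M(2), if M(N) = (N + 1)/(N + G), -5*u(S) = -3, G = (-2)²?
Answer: 8/5 ≈ 1.6000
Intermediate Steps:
G = 4
u(S) = ⅗ (u(S) = -⅕*(-3) = ⅗)
M(N) = (1 + N)/(4 + N) (M(N) = (N + 1)/(N + 4) = (1 + N)/(4 + N))
R(I, L) = -7 - I*L
R(-17, u(3))*M(2) = (-7 - 1*(-17)*⅗)*((1 + 2)/(4 + 2)) = (-7 + 51/5)*(3/6) = 16*((⅙)*3)/5 = (16/5)*(½) = 8/5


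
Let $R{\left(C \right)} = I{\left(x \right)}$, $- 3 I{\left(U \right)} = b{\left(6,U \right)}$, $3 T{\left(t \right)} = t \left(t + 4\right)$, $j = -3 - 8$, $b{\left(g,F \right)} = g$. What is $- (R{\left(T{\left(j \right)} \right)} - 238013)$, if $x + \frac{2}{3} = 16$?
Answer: $238015$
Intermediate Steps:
$x = \frac{46}{3}$ ($x = - \frac{2}{3} + 16 = \frac{46}{3} \approx 15.333$)
$j = -11$
$T{\left(t \right)} = \frac{t \left(4 + t\right)}{3}$ ($T{\left(t \right)} = \frac{t \left(t + 4\right)}{3} = \frac{t \left(4 + t\right)}{3}$)
$I{\left(U \right)} = -2$ ($I{\left(U \right)} = \left(- \frac{1}{3}\right) 6 = -2$)
$R{\left(C \right)} = -2$
$- (R{\left(T{\left(j \right)} \right)} - 238013) = - (-2 - 238013) = \left(-1\right) \left(-238015\right) = 238015$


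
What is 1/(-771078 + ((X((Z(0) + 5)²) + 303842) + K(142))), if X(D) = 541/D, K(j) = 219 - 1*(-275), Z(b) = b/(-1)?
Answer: -25/11668009 ≈ -2.1426e-6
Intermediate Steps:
Z(b) = -b (Z(b) = b*(-1) = -b)
K(j) = 494 (K(j) = 219 + 275 = 494)
1/(-771078 + ((X((Z(0) + 5)²) + 303842) + K(142))) = 1/(-771078 + ((541/((-1*0 + 5)²) + 303842) + 494)) = 1/(-771078 + ((541/((0 + 5)²) + 303842) + 494)) = 1/(-771078 + ((541/(5²) + 303842) + 494)) = 1/(-771078 + ((541/25 + 303842) + 494)) = 1/(-771078 + (7596591/25 + 494)) = 1/(-771078 + 7608941/25) = 1/(-11668009/25) = -25/11668009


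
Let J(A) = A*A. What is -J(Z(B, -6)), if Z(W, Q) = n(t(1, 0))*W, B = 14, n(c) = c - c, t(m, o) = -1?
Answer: 0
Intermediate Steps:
n(c) = 0
Z(W, Q) = 0 (Z(W, Q) = 0*W = 0)
J(A) = A**2
-J(Z(B, -6)) = -1*0**2 = -1*0 = 0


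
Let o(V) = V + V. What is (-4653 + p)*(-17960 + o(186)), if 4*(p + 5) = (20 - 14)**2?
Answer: 81766612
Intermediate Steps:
o(V) = 2*V
p = 4 (p = -5 + (20 - 14)**2/4 = -5 + (1/4)*6**2 = -5 + (1/4)*36 = -5 + 9 = 4)
(-4653 + p)*(-17960 + o(186)) = (-4653 + 4)*(-17960 + 2*186) = -4649*(-17960 + 372) = -4649*(-17588) = 81766612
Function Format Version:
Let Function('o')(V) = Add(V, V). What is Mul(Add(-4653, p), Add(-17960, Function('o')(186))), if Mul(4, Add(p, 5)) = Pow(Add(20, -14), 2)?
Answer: 81766612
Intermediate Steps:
Function('o')(V) = Mul(2, V)
p = 4 (p = Add(-5, Mul(Rational(1, 4), Pow(Add(20, -14), 2))) = Add(-5, Mul(Rational(1, 4), Pow(6, 2))) = Add(-5, Mul(Rational(1, 4), 36)) = Add(-5, 9) = 4)
Mul(Add(-4653, p), Add(-17960, Function('o')(186))) = Mul(Add(-4653, 4), Add(-17960, Mul(2, 186))) = Mul(-4649, Add(-17960, 372)) = Mul(-4649, -17588) = 81766612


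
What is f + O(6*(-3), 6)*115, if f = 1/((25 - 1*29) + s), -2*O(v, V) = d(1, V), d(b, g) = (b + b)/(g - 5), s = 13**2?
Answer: -18974/165 ≈ -114.99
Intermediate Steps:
s = 169
d(b, g) = 2*b/(-5 + g) (d(b, g) = (2*b)/(-5 + g) = 2*b/(-5 + g))
O(v, V) = -1/(-5 + V)
f = 1/165 (f = 1/((25 - 1*29) + 169) = 1/((25 - 29) + 169) = 1/(-4 + 169) = 1/165 ≈ 0.0060606)
f + O(6*(-3), 6)*115 = 1/165 - 1/(-5 + 6)*115 = 1/165 - 1/1*115 = 1/165 - 1*1*115 = 1/165 - 1*115 = 1/165 - 115 = -18974/165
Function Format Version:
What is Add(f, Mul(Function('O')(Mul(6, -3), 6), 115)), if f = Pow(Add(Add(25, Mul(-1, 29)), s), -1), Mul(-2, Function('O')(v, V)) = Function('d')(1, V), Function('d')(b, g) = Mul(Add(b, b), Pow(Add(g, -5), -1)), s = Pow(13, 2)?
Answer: Rational(-18974, 165) ≈ -114.99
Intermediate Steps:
s = 169
Function('d')(b, g) = Mul(2, b, Pow(Add(-5, g), -1)) (Function('d')(b, g) = Mul(Mul(2, b), Pow(Add(-5, g), -1)) = Mul(2, b, Pow(Add(-5, g), -1)))
Function('O')(v, V) = Mul(-1, Pow(Add(-5, V), -1)) (Function('O')(v, V) = Mul(Rational(-1, 2), Mul(2, 1, Pow(Add(-5, V), -1))) = Mul(Rational(-1, 2), Mul(2, Pow(Add(-5, V), -1))) = Mul(-1, Pow(Add(-5, V), -1)))
f = Rational(1, 165) (f = Pow(Add(Add(25, Mul(-1, 29)), 169), -1) = Pow(Add(Add(25, -29), 169), -1) = Pow(Add(-4, 169), -1) = Pow(165, -1) = Rational(1, 165) ≈ 0.0060606)
Add(f, Mul(Function('O')(Mul(6, -3), 6), 115)) = Add(Rational(1, 165), Mul(Mul(-1, Pow(Add(-5, 6), -1)), 115)) = Add(Rational(1, 165), Mul(Mul(-1, Pow(1, -1)), 115)) = Add(Rational(1, 165), Mul(Mul(-1, 1), 115)) = Add(Rational(1, 165), Mul(-1, 115)) = Add(Rational(1, 165), -115) = Rational(-18974, 165)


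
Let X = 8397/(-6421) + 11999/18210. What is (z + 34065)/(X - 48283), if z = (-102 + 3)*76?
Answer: -3103343847810/5645633717821 ≈ -0.54969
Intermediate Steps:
z = -7524 (z = -99*76 = -7524)
X = -75863791/116926410 (X = 8397*(-1/6421) + 11999*(1/18210) = -8397/6421 + 11999/18210 = -75863791/116926410 ≈ -0.64882)
(z + 34065)/(X - 48283) = (-7524 + 34065)/(-75863791/116926410 - 48283) = 26541/(-5645633717821/116926410) = 26541*(-116926410/5645633717821) = -3103343847810/5645633717821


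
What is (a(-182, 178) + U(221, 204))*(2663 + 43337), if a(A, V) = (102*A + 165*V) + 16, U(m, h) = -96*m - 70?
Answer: -481344000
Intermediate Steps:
U(m, h) = -70 - 96*m
a(A, V) = 16 + 102*A + 165*V
(a(-182, 178) + U(221, 204))*(2663 + 43337) = ((16 + 102*(-182) + 165*178) + (-70 - 96*221))*(2663 + 43337) = ((16 - 18564 + 29370) + (-70 - 21216))*46000 = (10822 - 21286)*46000 = -10464*46000 = -481344000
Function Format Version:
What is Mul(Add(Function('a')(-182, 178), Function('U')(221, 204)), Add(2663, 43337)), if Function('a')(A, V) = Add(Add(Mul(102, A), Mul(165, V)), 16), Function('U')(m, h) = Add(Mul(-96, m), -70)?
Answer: -481344000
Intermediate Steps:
Function('U')(m, h) = Add(-70, Mul(-96, m))
Function('a')(A, V) = Add(16, Mul(102, A), Mul(165, V))
Mul(Add(Function('a')(-182, 178), Function('U')(221, 204)), Add(2663, 43337)) = Mul(Add(Add(16, Mul(102, -182), Mul(165, 178)), Add(-70, Mul(-96, 221))), Add(2663, 43337)) = Mul(Add(Add(16, -18564, 29370), Add(-70, -21216)), 46000) = Mul(Add(10822, -21286), 46000) = Mul(-10464, 46000) = -481344000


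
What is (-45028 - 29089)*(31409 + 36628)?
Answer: -5042698329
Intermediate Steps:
(-45028 - 29089)*(31409 + 36628) = -74117*68037 = -5042698329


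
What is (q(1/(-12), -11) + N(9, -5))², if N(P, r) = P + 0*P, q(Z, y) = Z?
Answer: 11449/144 ≈ 79.507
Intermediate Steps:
N(P, r) = P (N(P, r) = P + 0 = P)
(q(1/(-12), -11) + N(9, -5))² = (1/(-12) + 9)² = (-1/12 + 9)² = (107/12)² = 11449/144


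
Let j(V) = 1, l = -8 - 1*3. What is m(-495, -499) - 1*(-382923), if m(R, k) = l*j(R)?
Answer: 382912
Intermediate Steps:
l = -11 (l = -8 - 3 = -11)
m(R, k) = -11 (m(R, k) = -11*1 = -11)
m(-495, -499) - 1*(-382923) = -11 - 1*(-382923) = -11 + 382923 = 382912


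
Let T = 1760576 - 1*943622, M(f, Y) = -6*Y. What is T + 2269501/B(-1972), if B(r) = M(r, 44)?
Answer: 213406355/264 ≈ 8.0836e+5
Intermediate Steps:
T = 816954 (T = 1760576 - 943622 = 816954)
B(r) = -264 (B(r) = -6*44 = -264)
T + 2269501/B(-1972) = 816954 + 2269501/(-264) = 816954 + 2269501*(-1/264) = 816954 - 2269501/264 = 213406355/264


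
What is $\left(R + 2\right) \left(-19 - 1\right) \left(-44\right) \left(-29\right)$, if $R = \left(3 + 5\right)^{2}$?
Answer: $-1684320$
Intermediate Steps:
$R = 64$ ($R = 8^{2} = 64$)
$\left(R + 2\right) \left(-19 - 1\right) \left(-44\right) \left(-29\right) = \left(64 + 2\right) \left(-19 - 1\right) \left(-44\right) \left(-29\right) = 66 \left(-20\right) \left(-44\right) \left(-29\right) = \left(-1320\right) \left(-44\right) \left(-29\right) = 58080 \left(-29\right) = -1684320$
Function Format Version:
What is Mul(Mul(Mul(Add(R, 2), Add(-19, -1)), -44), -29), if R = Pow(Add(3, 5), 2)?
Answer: -1684320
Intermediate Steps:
R = 64 (R = Pow(8, 2) = 64)
Mul(Mul(Mul(Add(R, 2), Add(-19, -1)), -44), -29) = Mul(Mul(Mul(Add(64, 2), Add(-19, -1)), -44), -29) = Mul(Mul(Mul(66, -20), -44), -29) = Mul(Mul(-1320, -44), -29) = Mul(58080, -29) = -1684320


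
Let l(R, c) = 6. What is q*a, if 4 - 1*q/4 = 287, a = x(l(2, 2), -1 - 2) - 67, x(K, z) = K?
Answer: 69052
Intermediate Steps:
a = -61 (a = 6 - 67 = -61)
q = -1132 (q = 16 - 4*287 = 16 - 1148 = -1132)
q*a = -1132*(-61) = 69052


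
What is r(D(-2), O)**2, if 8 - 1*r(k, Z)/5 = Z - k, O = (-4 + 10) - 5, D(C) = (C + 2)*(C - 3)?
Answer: 1225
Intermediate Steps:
D(C) = (-3 + C)*(2 + C) (D(C) = (2 + C)*(-3 + C) = (-3 + C)*(2 + C))
O = 1 (O = 6 - 5 = 1)
r(k, Z) = 40 - 5*Z + 5*k (r(k, Z) = 40 - 5*(Z - k) = 40 + (-5*Z + 5*k) = 40 - 5*Z + 5*k)
r(D(-2), O)**2 = (40 - 5*1 + 5*(-6 + (-2)**2 - 1*(-2)))**2 = (40 - 5 + 5*(-6 + 4 + 2))**2 = (40 - 5 + 5*0)**2 = (40 - 5 + 0)**2 = 35**2 = 1225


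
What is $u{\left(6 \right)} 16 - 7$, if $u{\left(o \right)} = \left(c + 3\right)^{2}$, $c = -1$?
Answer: $57$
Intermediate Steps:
$u{\left(o \right)} = 4$ ($u{\left(o \right)} = \left(-1 + 3\right)^{2} = 2^{2} = 4$)
$u{\left(6 \right)} 16 - 7 = 4 \cdot 16 - 7 = 64 - 7 = 57$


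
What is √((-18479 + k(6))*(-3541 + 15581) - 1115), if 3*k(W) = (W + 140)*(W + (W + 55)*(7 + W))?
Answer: √2211148005/3 ≈ 15674.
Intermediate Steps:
k(W) = (140 + W)*(W + (7 + W)*(55 + W))/3 (k(W) = ((W + 140)*(W + (W + 55)*(7 + W)))/3 = ((140 + W)*(W + (55 + W)*(7 + W)))/3 = ((140 + W)*(W + (7 + W)*(55 + W)))/3 = (140 + W)*(W + (7 + W)*(55 + W))/3)
√((-18479 + k(6))*(-3541 + 15581) - 1115) = √((-18479 + (53900/3 + (⅓)*6³ + (203/3)*6² + (9205/3)*6))*(-3541 + 15581) - 1115) = √((-18479 + (53900/3 + (⅓)*216 + (203/3)*36 + 18410))*12040 - 1115) = √((-18479 + (53900/3 + 72 + 2436 + 18410))*12040 - 1115) = √((-18479 + 116654/3)*12040 - 1115) = √((61217/3)*12040 - 1115) = √(737052680/3 - 1115) = √(737049335/3) = √2211148005/3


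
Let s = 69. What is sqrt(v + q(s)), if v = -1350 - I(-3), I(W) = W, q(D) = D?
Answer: 3*I*sqrt(142) ≈ 35.749*I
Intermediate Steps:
v = -1347 (v = -1350 - 1*(-3) = -1350 + 3 = -1347)
sqrt(v + q(s)) = sqrt(-1347 + 69) = sqrt(-1278) = 3*I*sqrt(142)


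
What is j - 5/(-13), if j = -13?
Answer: -164/13 ≈ -12.615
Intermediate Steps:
j - 5/(-13) = -13 - 5/(-13) = -13 - 1/13*(-5) = -13 + 5/13 = -164/13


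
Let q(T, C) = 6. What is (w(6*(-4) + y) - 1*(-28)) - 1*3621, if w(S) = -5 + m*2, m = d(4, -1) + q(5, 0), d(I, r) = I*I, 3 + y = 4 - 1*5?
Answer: -3554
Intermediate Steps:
y = -4 (y = -3 + (4 - 1*5) = -3 + (4 - 5) = -3 - 1 = -4)
d(I, r) = I**2
m = 22 (m = 4**2 + 6 = 16 + 6 = 22)
w(S) = 39 (w(S) = -5 + 22*2 = -5 + 44 = 39)
(w(6*(-4) + y) - 1*(-28)) - 1*3621 = (39 - 1*(-28)) - 1*3621 = (39 + 28) - 3621 = 67 - 3621 = -3554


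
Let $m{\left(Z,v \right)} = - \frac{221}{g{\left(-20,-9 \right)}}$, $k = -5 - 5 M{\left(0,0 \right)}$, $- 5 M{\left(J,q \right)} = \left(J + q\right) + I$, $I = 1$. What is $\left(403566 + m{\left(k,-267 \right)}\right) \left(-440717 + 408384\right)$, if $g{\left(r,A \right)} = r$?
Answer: $- \frac{260977135153}{20} \approx -1.3049 \cdot 10^{10}$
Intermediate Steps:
$M{\left(J,q \right)} = - \frac{1}{5} - \frac{J}{5} - \frac{q}{5}$ ($M{\left(J,q \right)} = - \frac{\left(J + q\right) + 1}{5} = - \frac{1 + J + q}{5} = - \frac{1}{5} - \frac{J}{5} - \frac{q}{5}$)
$k = -4$ ($k = -5 - 5 \left(- \frac{1}{5} - 0 - 0\right) = -5 - 5 \left(- \frac{1}{5} + 0 + 0\right) = -5 - -1 = -5 + 1 = -4$)
$m{\left(Z,v \right)} = \frac{221}{20}$ ($m{\left(Z,v \right)} = - \frac{221}{-20} = \left(-221\right) \left(- \frac{1}{20}\right) = \frac{221}{20}$)
$\left(403566 + m{\left(k,-267 \right)}\right) \left(-440717 + 408384\right) = \left(403566 + \frac{221}{20}\right) \left(-440717 + 408384\right) = \frac{8071541}{20} \left(-32333\right) = - \frac{260977135153}{20}$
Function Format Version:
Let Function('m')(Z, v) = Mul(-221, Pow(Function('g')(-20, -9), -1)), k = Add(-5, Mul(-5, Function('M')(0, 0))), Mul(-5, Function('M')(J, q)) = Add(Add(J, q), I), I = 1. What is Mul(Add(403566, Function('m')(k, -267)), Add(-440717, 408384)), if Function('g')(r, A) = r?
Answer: Rational(-260977135153, 20) ≈ -1.3049e+10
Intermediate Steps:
Function('M')(J, q) = Add(Rational(-1, 5), Mul(Rational(-1, 5), J), Mul(Rational(-1, 5), q)) (Function('M')(J, q) = Mul(Rational(-1, 5), Add(Add(J, q), 1)) = Mul(Rational(-1, 5), Add(1, J, q)) = Add(Rational(-1, 5), Mul(Rational(-1, 5), J), Mul(Rational(-1, 5), q)))
k = -4 (k = Add(-5, Mul(-5, Add(Rational(-1, 5), Mul(Rational(-1, 5), 0), Mul(Rational(-1, 5), 0)))) = Add(-5, Mul(-5, Add(Rational(-1, 5), 0, 0))) = Add(-5, Mul(-5, Rational(-1, 5))) = Add(-5, 1) = -4)
Function('m')(Z, v) = Rational(221, 20) (Function('m')(Z, v) = Mul(-221, Pow(-20, -1)) = Mul(-221, Rational(-1, 20)) = Rational(221, 20))
Mul(Add(403566, Function('m')(k, -267)), Add(-440717, 408384)) = Mul(Add(403566, Rational(221, 20)), Add(-440717, 408384)) = Mul(Rational(8071541, 20), -32333) = Rational(-260977135153, 20)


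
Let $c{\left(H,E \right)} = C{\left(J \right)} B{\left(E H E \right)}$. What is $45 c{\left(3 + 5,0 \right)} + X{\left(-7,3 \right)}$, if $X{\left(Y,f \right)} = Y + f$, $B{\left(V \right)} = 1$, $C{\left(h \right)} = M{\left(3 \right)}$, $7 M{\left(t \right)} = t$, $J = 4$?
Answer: $\frac{107}{7} \approx 15.286$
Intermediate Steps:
$M{\left(t \right)} = \frac{t}{7}$
$C{\left(h \right)} = \frac{3}{7}$ ($C{\left(h \right)} = \frac{1}{7} \cdot 3 = \frac{3}{7}$)
$c{\left(H,E \right)} = \frac{3}{7}$ ($c{\left(H,E \right)} = \frac{3}{7} \cdot 1 = \frac{3}{7}$)
$45 c{\left(3 + 5,0 \right)} + X{\left(-7,3 \right)} = 45 \cdot \frac{3}{7} + \left(-7 + 3\right) = \frac{135}{7} - 4 = \frac{107}{7}$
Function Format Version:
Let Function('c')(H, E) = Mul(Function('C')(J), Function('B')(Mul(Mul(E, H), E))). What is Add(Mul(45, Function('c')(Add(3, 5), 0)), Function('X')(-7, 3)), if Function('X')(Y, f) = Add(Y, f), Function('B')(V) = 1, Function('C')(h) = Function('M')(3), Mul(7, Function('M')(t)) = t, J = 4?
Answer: Rational(107, 7) ≈ 15.286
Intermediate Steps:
Function('M')(t) = Mul(Rational(1, 7), t)
Function('C')(h) = Rational(3, 7) (Function('C')(h) = Mul(Rational(1, 7), 3) = Rational(3, 7))
Function('c')(H, E) = Rational(3, 7) (Function('c')(H, E) = Mul(Rational(3, 7), 1) = Rational(3, 7))
Add(Mul(45, Function('c')(Add(3, 5), 0)), Function('X')(-7, 3)) = Add(Mul(45, Rational(3, 7)), Add(-7, 3)) = Add(Rational(135, 7), -4) = Rational(107, 7)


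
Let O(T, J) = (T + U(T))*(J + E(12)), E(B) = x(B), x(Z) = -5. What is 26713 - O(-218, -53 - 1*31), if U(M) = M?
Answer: -12091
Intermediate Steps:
E(B) = -5
O(T, J) = 2*T*(-5 + J) (O(T, J) = (T + T)*(J - 5) = (2*T)*(-5 + J) = 2*T*(-5 + J))
26713 - O(-218, -53 - 1*31) = 26713 - 2*(-218)*(-5 + (-53 - 1*31)) = 26713 - 2*(-218)*(-5 + (-53 - 31)) = 26713 - 2*(-218)*(-5 - 84) = 26713 - 2*(-218)*(-89) = 26713 - 1*38804 = 26713 - 38804 = -12091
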